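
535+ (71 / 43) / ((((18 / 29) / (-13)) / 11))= 119653 / 774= 154.59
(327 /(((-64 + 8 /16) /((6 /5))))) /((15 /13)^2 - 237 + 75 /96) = 21220992 /806622085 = 0.03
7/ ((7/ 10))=10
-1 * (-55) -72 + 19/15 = -15.73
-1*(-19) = 19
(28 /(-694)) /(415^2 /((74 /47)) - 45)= -1036 /2807662015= -0.00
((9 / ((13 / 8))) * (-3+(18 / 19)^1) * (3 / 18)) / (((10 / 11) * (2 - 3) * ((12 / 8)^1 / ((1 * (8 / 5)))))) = 1056 / 475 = 2.22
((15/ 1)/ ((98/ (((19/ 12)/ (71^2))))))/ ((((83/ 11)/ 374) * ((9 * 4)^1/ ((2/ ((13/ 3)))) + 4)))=195415/ 6724573016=0.00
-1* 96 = -96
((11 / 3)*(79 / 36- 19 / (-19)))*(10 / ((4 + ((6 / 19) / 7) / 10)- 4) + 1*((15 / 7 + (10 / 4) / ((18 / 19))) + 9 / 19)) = 13457782195 / 517104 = 26025.29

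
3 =3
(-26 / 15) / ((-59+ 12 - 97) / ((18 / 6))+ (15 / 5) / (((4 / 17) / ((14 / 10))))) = 104 / 1809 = 0.06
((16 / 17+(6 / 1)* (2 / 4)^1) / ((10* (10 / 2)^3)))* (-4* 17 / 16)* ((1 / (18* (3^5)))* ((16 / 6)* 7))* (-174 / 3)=13601 / 4100625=0.00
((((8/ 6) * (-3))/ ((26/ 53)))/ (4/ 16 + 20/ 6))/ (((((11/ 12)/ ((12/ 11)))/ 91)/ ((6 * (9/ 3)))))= -23079168/ 5203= -4435.74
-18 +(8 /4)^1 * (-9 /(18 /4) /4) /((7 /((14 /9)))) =-164 /9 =-18.22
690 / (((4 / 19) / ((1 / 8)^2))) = 6555 / 128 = 51.21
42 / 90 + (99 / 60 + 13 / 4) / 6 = 77 / 60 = 1.28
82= 82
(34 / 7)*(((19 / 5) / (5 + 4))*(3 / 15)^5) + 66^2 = 4287938146 / 984375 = 4356.00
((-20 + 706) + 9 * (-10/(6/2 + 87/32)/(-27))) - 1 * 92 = 326426/549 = 594.58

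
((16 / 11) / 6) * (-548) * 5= -664.24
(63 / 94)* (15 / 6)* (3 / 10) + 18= 6957 / 376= 18.50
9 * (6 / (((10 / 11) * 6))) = 9.90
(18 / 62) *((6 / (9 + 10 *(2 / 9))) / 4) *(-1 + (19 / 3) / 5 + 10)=6237 / 15655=0.40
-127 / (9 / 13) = -1651 / 9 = -183.44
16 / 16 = 1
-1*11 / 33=-1 / 3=-0.33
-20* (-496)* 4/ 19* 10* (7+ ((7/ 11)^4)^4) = 127643156495908052070400/ 873044867407871059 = 146204.58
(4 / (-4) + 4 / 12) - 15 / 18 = -3 / 2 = -1.50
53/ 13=4.08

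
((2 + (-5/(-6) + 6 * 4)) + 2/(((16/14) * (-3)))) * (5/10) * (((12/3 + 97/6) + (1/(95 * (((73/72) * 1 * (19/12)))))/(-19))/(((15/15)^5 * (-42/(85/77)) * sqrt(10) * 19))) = -0.12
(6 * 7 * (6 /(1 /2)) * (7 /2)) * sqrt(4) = 3528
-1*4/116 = -1/29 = -0.03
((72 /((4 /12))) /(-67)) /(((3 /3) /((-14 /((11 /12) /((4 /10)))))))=19.69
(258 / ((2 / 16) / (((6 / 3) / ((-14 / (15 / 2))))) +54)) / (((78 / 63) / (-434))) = -70542360 / 42029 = -1678.42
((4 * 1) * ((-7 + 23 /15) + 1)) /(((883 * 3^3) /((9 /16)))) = -67 /158940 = -0.00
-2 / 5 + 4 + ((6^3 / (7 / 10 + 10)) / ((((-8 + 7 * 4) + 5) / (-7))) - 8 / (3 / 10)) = -46094 / 1605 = -28.72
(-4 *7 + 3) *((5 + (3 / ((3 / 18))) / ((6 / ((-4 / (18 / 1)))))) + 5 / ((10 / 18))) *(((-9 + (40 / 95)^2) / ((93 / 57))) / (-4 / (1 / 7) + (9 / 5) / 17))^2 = -73292025625000 / 5850795952083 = -12.53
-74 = -74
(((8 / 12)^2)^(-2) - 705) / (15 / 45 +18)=-33597 / 880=-38.18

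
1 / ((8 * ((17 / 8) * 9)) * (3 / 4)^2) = 16 / 1377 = 0.01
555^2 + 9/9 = 308026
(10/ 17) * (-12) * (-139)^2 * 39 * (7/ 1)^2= -4430691720/ 17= -260628924.71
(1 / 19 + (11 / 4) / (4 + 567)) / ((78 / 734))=304977 / 564148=0.54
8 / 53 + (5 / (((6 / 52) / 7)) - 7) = 47141 / 159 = 296.48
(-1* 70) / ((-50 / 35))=49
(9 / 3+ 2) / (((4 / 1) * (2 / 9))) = 45 / 8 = 5.62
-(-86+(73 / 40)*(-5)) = 761 / 8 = 95.12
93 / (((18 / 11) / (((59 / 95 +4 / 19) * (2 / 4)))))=23.63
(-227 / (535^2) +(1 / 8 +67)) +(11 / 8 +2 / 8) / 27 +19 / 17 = 8973335782 / 131377275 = 68.30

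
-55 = -55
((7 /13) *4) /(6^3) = 7 /702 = 0.01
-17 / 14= -1.21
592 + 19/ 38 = 1185/ 2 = 592.50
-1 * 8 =-8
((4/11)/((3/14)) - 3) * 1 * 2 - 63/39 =-4.22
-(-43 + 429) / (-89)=386 / 89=4.34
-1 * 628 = -628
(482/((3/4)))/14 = 964/21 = 45.90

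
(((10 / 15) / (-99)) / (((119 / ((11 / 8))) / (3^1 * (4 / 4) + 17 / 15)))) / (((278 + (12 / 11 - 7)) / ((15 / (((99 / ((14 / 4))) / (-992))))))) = 7688 / 12364083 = 0.00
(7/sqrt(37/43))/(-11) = -7 * sqrt(1591)/407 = -0.69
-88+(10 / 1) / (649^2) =-37065678 / 421201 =-88.00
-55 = -55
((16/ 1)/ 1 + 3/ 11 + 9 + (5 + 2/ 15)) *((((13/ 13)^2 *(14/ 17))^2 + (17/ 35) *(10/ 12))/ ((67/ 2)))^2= 15761683135/ 496026792387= 0.03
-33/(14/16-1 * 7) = 264/49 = 5.39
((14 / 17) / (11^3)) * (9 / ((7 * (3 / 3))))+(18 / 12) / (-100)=-64281 / 4525400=-0.01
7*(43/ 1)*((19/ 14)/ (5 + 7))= 817/ 24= 34.04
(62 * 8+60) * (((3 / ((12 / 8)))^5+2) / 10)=9452 / 5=1890.40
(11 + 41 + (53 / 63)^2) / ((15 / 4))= 836788 / 59535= 14.06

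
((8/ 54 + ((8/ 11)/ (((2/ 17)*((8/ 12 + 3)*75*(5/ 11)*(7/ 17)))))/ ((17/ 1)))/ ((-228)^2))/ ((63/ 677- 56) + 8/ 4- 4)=-1706717/ 33100420901625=-0.00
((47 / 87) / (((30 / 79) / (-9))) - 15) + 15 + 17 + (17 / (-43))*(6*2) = -6829 / 12470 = -0.55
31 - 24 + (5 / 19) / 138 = 18359 / 2622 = 7.00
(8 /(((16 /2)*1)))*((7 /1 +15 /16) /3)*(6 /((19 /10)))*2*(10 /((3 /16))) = 50800 /57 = 891.23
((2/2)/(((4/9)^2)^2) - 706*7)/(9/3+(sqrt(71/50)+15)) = -256.17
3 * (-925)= -2775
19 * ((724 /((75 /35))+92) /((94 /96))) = 1960192 /235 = 8341.24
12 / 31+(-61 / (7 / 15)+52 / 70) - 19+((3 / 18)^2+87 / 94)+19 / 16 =-146.44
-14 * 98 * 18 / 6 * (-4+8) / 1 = -16464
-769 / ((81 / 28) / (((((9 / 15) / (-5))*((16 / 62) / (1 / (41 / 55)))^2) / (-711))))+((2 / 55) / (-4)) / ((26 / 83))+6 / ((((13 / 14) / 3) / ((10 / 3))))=360422421353123 / 5580615892500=64.58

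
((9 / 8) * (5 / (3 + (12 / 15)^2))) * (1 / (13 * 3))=375 / 9464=0.04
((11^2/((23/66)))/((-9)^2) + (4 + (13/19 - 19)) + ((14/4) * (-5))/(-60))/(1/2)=-919141/47196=-19.47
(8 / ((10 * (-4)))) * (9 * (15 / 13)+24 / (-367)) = -49233 / 23855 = -2.06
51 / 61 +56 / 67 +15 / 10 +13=132189 / 8174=16.17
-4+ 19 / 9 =-17 / 9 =-1.89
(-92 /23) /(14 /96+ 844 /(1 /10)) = -192 /405127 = -0.00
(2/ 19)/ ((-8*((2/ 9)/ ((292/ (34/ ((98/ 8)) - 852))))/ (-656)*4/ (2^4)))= -53.42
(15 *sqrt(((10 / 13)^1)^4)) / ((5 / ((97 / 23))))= 29100 / 3887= 7.49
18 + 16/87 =1582/87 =18.18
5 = 5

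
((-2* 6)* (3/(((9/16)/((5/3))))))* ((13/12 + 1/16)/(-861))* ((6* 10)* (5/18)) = 2.37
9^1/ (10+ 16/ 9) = 81/ 106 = 0.76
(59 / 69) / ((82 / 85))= 5015 / 5658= 0.89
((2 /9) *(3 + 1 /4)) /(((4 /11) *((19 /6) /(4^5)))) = 36608 /57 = 642.25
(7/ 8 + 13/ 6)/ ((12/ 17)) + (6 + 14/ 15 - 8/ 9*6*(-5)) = 54589/ 1440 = 37.91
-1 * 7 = -7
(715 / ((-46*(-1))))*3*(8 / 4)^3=8580 / 23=373.04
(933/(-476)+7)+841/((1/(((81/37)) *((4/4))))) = 32514359/17612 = 1846.15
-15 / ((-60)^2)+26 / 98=3071 / 11760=0.26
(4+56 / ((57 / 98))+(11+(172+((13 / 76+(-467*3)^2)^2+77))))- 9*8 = 66757652442814291 / 17328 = 3852588437373.86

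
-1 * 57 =-57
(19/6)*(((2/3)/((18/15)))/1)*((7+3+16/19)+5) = 1505/54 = 27.87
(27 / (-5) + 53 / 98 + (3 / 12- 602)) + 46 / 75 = -8908139 / 14700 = -606.00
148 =148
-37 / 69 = -0.54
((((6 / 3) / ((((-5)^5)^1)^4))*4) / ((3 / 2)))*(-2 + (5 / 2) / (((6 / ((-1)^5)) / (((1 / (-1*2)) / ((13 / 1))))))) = -1238 / 11157989501953125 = -0.00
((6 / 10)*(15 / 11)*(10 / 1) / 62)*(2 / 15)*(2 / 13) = 12 / 4433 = 0.00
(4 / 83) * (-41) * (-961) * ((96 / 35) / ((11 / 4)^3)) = 968318976 / 3866555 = 250.43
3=3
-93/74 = -1.26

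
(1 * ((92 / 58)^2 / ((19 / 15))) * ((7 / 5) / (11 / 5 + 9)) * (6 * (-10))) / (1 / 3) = -44.69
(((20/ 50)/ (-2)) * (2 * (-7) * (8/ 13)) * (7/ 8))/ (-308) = -7/ 1430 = -0.00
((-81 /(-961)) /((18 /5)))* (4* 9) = 810 /961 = 0.84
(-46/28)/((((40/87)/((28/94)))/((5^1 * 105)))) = -210105/376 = -558.79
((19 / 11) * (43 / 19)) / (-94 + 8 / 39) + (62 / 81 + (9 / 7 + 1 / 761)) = 34911571481 / 17362173906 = 2.01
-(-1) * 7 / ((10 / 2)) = 7 / 5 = 1.40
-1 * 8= -8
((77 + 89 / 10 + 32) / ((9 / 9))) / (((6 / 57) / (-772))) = -864678.60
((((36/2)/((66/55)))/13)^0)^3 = 1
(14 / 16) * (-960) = -840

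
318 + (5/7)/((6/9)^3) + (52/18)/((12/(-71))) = 458617/1512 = 303.32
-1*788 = -788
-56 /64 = -7 /8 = -0.88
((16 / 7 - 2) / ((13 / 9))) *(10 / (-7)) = -180 / 637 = -0.28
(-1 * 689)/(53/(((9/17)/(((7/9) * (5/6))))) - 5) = -334854/29105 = -11.51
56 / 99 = 0.57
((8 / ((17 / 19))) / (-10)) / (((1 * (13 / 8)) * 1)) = -0.55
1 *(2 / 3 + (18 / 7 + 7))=215 / 21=10.24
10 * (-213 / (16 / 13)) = -13845 / 8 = -1730.62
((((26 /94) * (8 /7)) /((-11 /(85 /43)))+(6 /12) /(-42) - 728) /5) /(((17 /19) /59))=-1524109832183 /158729340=-9601.94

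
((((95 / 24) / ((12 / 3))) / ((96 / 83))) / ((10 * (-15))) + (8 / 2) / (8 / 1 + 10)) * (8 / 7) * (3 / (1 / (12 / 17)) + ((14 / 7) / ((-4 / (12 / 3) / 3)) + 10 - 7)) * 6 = -59863 / 45696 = -1.31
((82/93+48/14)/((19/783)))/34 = 366183/70091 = 5.22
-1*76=-76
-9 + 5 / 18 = -157 / 18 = -8.72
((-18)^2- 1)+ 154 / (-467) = 150687 / 467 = 322.67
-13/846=-0.02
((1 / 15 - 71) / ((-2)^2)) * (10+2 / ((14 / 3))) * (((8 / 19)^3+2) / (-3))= 415516 / 3249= 127.89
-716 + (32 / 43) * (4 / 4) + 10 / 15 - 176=-114886 / 129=-890.59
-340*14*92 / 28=-15640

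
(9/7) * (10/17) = 90/119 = 0.76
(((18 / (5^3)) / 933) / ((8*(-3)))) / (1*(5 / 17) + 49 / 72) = -306 / 46377875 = -0.00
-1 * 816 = -816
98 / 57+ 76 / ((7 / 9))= 39674 / 399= 99.43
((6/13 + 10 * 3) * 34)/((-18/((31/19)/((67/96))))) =-2226048/16549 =-134.51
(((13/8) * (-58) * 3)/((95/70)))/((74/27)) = -213759/2812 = -76.02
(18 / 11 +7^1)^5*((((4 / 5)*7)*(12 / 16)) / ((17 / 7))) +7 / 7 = 83091.81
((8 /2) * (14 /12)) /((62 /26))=182 /93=1.96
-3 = -3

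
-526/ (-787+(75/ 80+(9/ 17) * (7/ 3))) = 143072/ 213473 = 0.67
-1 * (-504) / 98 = 36 / 7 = 5.14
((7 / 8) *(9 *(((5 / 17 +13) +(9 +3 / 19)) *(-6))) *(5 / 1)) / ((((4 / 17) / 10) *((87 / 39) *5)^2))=-57909033 / 31958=-1812.04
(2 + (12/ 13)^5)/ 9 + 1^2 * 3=11016329/ 3341637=3.30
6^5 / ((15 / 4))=10368 / 5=2073.60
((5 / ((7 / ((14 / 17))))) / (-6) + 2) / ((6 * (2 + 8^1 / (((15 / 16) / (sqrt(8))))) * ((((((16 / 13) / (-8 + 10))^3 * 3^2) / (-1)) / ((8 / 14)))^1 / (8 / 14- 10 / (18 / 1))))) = 5327725 / 1124236205568- 1065545 * sqrt(2) / 26349286068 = -0.00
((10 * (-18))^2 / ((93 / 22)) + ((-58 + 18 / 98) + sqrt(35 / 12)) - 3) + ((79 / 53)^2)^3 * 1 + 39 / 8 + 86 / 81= sqrt(105) / 6 + 166256025089069514889 / 21816646631608248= 7622.31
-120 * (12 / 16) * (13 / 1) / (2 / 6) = -3510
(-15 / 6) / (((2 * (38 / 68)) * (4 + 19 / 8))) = -0.35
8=8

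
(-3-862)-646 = -1511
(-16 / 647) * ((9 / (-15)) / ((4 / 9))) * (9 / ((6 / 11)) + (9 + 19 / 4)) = 3267 / 3235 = 1.01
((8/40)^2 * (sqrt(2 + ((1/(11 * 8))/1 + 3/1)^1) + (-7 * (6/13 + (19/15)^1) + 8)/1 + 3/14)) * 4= -21202/34125 + 21 * sqrt(22)/275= -0.26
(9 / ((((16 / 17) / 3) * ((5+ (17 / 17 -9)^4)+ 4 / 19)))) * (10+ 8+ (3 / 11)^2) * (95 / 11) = 1811918565 / 1659448208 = 1.09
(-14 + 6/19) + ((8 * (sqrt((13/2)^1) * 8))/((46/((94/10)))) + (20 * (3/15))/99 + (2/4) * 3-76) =-331597/3762 + 752 * sqrt(26)/115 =-54.80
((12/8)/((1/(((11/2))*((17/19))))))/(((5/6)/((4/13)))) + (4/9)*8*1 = 6.28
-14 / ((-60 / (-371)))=-2597 / 30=-86.57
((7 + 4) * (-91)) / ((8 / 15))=-1876.88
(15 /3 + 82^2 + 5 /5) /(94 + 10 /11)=70.91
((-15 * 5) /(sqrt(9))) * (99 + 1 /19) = -47050 /19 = -2476.32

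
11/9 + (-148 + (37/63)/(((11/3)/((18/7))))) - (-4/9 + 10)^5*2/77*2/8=-21123393397/31827411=-663.69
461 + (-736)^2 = 542157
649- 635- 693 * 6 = -4144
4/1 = 4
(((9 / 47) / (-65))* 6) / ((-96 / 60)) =27 / 2444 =0.01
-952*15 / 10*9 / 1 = -12852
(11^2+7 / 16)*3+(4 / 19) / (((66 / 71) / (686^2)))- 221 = 1070631823 / 10032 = 106721.67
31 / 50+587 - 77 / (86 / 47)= 586454 / 1075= 545.54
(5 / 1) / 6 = 0.83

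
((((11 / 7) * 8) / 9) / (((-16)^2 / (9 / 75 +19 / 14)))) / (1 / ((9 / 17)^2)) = 51183 / 22657600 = 0.00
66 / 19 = 3.47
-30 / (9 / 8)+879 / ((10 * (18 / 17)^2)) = 55877 / 1080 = 51.74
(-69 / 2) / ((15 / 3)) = -69 / 10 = -6.90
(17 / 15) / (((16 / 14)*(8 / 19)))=2261 / 960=2.36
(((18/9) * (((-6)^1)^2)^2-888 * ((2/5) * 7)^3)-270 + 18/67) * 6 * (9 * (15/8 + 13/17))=-348482794158/142375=-2447640.35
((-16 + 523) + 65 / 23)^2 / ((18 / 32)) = 2199985216 / 4761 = 462084.69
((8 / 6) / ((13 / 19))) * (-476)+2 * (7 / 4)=-924.09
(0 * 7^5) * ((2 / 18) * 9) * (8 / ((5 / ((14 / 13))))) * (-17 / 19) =0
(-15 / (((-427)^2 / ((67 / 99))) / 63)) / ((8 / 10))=-5025 / 1146068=-0.00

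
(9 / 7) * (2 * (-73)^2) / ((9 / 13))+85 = 139149 / 7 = 19878.43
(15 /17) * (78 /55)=1.25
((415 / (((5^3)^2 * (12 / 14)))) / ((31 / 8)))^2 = 5400976 / 84462890625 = 0.00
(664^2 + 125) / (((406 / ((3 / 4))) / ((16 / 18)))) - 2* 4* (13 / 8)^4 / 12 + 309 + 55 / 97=17785850803 / 17283072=1029.09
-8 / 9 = -0.89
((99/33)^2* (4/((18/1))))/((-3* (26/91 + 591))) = -14/12417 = -0.00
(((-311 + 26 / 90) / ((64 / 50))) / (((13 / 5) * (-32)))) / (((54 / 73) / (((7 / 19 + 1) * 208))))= 165861475 / 147744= 1122.63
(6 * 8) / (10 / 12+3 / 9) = 288 / 7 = 41.14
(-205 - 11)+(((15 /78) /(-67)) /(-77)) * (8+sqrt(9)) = -2633899 /12194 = -216.00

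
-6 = -6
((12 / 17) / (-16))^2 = 9 / 4624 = 0.00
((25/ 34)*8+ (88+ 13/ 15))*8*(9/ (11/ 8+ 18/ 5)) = 4638912/ 3383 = 1371.24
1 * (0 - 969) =-969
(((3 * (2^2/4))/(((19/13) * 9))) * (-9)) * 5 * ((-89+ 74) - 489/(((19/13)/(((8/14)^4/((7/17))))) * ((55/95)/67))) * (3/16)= 19322.56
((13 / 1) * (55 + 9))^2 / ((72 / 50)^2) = 333827.16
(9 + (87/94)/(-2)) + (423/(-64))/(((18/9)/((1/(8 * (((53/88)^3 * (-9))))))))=244827943/27988876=8.75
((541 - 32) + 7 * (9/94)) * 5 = 239545/94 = 2548.35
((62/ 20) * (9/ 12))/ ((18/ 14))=217/ 120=1.81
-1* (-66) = 66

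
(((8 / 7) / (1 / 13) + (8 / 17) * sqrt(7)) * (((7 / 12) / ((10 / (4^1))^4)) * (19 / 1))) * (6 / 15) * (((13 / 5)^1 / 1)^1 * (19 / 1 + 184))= 22463168 * sqrt(7) / 796875 + 41717312 / 46875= 964.55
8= 8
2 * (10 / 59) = 20 / 59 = 0.34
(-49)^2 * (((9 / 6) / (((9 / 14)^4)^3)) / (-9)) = -68061041806542848 / 847288609443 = -80328.05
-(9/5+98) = -499/5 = -99.80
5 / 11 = 0.45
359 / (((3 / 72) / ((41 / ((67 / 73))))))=25787688 / 67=384890.87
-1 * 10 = -10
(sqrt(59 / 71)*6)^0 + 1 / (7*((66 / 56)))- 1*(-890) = 29407 / 33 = 891.12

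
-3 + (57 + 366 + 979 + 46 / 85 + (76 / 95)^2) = 595077 / 425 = 1400.18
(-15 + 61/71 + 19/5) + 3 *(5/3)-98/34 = -8.22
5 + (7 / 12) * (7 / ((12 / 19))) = 11.47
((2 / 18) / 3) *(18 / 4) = 1 / 6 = 0.17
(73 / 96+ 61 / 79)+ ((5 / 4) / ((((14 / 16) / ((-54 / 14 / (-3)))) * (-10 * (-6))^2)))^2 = 1395341387 / 910459200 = 1.53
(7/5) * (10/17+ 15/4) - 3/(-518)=107069/17612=6.08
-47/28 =-1.68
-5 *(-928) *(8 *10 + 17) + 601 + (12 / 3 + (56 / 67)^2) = 2023128101 / 4489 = 450685.70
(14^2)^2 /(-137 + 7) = -19208 /65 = -295.51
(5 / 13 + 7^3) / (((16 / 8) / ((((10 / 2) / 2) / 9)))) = 620 / 13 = 47.69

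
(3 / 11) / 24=1 / 88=0.01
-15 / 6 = -5 / 2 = -2.50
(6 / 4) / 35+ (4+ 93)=6793 / 70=97.04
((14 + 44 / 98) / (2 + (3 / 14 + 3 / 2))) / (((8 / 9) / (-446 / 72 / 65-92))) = -38144031 / 94640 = -403.04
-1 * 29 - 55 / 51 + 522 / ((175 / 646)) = 16929362 / 8925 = 1896.85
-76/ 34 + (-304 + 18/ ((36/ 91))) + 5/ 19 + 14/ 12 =-251267/ 969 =-259.31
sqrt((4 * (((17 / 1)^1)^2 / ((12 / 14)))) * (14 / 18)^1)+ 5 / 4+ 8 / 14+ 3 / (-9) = 125 / 84+ 119 * sqrt(6) / 9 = 33.88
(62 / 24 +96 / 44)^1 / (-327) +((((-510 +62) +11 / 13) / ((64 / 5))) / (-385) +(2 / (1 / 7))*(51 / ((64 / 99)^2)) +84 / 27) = 382479912849 / 223455232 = 1711.66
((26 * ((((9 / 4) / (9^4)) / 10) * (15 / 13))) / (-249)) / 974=-1 / 235735272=-0.00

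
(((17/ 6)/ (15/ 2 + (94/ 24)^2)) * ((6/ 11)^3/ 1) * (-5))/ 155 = -88128/ 135707429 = -0.00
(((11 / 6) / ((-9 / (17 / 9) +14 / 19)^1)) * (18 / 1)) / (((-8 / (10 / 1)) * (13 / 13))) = 53295 / 5204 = 10.24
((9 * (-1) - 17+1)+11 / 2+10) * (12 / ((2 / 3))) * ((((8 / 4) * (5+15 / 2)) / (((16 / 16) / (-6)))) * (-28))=-718200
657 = 657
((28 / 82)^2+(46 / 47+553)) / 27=43777409 / 2133189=20.52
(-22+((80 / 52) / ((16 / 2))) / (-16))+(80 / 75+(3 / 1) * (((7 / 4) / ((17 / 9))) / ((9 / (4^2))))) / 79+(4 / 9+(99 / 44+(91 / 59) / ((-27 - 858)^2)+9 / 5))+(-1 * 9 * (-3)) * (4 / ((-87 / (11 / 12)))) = -4636792002927991 / 249565552485600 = -18.58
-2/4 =-0.50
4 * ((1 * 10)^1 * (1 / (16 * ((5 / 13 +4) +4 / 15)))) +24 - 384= -652065 / 1814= -359.46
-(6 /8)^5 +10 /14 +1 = 1.48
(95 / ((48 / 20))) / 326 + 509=509.12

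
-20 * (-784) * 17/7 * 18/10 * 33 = 2261952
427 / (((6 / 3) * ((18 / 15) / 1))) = 2135 / 12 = 177.92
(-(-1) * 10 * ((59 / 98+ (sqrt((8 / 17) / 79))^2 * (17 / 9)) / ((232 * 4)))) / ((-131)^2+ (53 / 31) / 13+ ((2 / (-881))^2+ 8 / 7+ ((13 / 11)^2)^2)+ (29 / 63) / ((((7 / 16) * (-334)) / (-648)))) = 163409560487340046165 / 424456883099098911590115168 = 0.00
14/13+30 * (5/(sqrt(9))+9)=4174/13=321.08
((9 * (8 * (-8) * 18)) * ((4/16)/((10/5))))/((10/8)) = -5184/5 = -1036.80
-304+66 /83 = -25166 /83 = -303.20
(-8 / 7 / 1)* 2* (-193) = 3088 / 7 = 441.14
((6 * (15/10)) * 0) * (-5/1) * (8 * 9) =0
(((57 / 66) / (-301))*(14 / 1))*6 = -0.24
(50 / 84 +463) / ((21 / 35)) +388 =146243 / 126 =1160.66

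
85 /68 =5 /4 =1.25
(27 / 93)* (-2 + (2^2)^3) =18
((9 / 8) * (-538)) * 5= -12105 / 4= -3026.25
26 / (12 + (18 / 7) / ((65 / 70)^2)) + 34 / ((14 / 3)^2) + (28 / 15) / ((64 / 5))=569463 / 165424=3.44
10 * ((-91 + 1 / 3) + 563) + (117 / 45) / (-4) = 283361 / 60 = 4722.68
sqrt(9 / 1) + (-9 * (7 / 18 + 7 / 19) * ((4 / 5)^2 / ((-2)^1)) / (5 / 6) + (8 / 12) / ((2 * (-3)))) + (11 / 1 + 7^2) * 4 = 5247694 / 21375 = 245.51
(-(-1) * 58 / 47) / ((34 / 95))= 2755 / 799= 3.45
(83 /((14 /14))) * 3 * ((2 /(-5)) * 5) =-498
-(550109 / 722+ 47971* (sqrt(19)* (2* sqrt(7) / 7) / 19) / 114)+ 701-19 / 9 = -6853* sqrt(133) / 1083-409601 / 6498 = -136.01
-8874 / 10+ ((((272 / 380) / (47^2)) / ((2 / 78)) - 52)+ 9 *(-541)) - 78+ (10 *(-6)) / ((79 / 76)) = -19708935316 / 3315709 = -5944.11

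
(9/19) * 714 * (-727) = -4671702/19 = -245879.05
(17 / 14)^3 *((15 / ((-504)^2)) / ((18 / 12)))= 24565 / 348509952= 0.00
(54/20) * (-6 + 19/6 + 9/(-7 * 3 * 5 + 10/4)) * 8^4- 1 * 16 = -33129488/1025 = -32321.45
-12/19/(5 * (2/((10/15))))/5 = -4/475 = -0.01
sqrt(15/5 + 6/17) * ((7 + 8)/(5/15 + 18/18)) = 45 * sqrt(969)/68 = 20.60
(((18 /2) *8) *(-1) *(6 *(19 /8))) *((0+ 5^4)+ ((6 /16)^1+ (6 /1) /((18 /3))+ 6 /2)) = -2582955 /4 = -645738.75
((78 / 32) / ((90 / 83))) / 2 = 1079 / 960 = 1.12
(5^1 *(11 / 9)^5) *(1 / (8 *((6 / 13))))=10468315 / 2834352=3.69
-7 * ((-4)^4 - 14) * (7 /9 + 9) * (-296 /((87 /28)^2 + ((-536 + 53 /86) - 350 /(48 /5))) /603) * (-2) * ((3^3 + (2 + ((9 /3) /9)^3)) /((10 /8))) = 9329929393799168 /13885434092655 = 671.92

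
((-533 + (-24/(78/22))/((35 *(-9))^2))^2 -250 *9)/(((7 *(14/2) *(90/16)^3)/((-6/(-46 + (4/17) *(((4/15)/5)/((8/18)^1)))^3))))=294908204393298267884416/147765003768075331489732335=0.00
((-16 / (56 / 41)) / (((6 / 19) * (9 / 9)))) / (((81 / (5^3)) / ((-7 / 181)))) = 97375 / 43983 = 2.21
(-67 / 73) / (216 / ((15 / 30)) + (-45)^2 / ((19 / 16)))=-1273 / 2964384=-0.00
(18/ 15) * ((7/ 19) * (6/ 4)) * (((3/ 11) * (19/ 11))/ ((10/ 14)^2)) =9261/ 15125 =0.61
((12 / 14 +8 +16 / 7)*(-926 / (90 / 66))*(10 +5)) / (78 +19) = -794508 / 679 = -1170.11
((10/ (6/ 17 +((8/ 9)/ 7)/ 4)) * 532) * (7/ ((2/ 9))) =435626.65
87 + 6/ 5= 88.20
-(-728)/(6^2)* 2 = 364/9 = 40.44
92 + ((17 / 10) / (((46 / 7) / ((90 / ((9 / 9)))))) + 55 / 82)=109344 / 943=115.95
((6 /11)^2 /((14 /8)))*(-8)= -1152 /847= -1.36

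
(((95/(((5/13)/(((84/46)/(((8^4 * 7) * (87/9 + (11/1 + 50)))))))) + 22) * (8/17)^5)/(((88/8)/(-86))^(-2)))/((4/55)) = 1462072081745/12801038831468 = 0.11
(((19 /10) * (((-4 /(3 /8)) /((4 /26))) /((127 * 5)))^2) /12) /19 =5408 /54435375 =0.00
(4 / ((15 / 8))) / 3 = 32 / 45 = 0.71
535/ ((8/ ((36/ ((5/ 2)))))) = 963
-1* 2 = -2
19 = 19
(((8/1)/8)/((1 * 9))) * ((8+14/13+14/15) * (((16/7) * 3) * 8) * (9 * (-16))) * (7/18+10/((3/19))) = -2292678656/4095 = -559872.69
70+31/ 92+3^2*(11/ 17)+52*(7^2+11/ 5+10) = 25481943/ 7820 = 3258.56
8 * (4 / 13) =32 / 13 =2.46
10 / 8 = 5 / 4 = 1.25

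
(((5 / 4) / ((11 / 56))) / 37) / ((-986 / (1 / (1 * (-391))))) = 35 / 78454541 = 0.00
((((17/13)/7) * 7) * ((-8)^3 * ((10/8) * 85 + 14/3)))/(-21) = 2896256/819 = 3536.33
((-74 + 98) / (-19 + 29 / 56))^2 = 200704 / 119025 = 1.69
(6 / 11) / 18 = 1 / 33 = 0.03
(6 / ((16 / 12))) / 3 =3 / 2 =1.50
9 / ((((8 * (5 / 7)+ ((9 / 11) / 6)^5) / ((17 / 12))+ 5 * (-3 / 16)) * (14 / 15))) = 19326120 / 6205267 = 3.11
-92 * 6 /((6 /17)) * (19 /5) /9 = -29716 /45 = -660.36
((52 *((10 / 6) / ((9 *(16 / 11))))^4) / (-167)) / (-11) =10814375 / 1454090600448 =0.00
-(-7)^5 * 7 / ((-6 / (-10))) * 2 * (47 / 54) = 27647515 / 81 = 341327.35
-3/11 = -0.27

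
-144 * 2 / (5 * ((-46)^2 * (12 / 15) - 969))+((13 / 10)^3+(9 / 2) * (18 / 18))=23948443 / 3619000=6.62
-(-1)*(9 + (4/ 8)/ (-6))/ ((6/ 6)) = 107/ 12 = 8.92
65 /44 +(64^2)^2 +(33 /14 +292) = 16777511.83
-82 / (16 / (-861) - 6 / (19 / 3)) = 670719 / 7901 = 84.89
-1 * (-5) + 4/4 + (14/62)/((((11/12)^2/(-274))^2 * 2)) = 5451439002/453871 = 12010.99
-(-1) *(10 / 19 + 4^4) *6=29244 / 19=1539.16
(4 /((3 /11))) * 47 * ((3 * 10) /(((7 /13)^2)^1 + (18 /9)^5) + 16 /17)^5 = 314123788102642987392 /19914228926965099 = 15773.84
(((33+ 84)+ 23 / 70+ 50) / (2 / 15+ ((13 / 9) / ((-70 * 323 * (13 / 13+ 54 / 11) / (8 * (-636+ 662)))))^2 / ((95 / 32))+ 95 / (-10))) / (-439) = 8227916300638125 / 202194467584257719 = 0.04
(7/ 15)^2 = 49/ 225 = 0.22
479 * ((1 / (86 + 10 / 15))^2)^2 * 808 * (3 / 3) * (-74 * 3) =-434975589 / 285610000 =-1.52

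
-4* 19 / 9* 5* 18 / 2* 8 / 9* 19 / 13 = -57760 / 117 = -493.68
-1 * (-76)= 76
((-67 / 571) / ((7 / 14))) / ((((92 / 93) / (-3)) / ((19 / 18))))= 39463 / 52532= 0.75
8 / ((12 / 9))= 6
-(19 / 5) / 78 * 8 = -76 / 195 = -0.39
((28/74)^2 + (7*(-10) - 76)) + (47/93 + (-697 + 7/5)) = -535337081/636585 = -840.95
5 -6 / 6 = 4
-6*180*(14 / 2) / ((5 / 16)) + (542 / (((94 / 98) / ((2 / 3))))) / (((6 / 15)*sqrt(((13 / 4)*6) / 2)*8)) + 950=-23242 + 66395*sqrt(39) / 10998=-23204.30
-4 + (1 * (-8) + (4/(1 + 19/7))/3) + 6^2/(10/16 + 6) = -12830/2067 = -6.21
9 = 9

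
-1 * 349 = -349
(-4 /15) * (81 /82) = -54 /205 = -0.26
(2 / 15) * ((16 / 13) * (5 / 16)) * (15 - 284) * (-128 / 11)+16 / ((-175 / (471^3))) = -717187478704 / 75075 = -9552946.77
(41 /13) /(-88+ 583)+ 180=1158341 /6435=180.01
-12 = -12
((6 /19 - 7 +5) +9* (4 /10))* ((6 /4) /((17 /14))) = 3822 /1615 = 2.37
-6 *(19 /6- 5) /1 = 11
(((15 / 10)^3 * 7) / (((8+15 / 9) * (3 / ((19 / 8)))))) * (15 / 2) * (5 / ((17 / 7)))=1885275 / 63104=29.88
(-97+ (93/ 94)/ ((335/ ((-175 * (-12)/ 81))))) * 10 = -27469070/ 28341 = -969.23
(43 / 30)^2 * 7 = 12943 / 900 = 14.38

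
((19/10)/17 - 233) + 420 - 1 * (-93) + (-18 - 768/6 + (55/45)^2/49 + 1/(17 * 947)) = 5041930661/37586430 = 134.14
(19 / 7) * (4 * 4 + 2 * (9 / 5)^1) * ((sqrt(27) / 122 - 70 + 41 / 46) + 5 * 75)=399 * sqrt(3) / 305 + 1871443 / 115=16275.68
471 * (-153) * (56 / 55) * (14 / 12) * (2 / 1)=-9416232 / 55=-171204.22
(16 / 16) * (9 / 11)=9 / 11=0.82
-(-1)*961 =961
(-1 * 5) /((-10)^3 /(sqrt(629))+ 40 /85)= 3145 /2124704+ 10625 * sqrt(629) /2124704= 0.13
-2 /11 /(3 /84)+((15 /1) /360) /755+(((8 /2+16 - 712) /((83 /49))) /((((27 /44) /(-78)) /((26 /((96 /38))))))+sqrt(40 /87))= 2 *sqrt(870) /87+79572069266297 /148892040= 534428.64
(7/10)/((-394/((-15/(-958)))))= -21/754904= -0.00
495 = 495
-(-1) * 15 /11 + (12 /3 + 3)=92 /11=8.36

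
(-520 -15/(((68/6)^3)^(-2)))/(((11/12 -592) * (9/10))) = 308965937600/5170797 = 59752.09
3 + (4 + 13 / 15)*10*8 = 1177 / 3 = 392.33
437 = 437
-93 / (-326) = 93 / 326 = 0.29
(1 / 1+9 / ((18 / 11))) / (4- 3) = 13 / 2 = 6.50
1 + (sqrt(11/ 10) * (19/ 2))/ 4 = 1 + 19 * sqrt(110)/ 80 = 3.49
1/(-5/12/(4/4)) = -12/5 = -2.40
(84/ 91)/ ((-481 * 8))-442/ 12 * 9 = -2072871/ 6253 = -331.50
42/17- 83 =-1369/17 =-80.53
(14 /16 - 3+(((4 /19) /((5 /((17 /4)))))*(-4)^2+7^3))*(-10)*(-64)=4179856 /19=219992.42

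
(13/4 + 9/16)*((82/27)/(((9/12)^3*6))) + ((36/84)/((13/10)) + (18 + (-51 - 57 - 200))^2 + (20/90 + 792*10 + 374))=18388996898/199017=92399.13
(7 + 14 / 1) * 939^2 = 18516141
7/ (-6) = -7/ 6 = -1.17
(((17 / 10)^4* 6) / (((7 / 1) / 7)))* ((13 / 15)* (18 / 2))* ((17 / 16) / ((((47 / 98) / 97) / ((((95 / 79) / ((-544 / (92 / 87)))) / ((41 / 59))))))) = -399173365308081 / 1412722240000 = -282.56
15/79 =0.19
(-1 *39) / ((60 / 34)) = -221 / 10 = -22.10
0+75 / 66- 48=-1031 / 22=-46.86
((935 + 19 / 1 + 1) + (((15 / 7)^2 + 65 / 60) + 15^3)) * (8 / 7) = 5098754 / 1029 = 4955.06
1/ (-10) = -1/ 10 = -0.10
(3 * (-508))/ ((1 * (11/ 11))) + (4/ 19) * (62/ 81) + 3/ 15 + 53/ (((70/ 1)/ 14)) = -11642834/ 7695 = -1513.04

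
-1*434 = -434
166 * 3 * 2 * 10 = 9960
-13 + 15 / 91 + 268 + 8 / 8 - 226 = 2745 / 91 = 30.16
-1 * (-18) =18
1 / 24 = 0.04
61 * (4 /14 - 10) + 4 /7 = -592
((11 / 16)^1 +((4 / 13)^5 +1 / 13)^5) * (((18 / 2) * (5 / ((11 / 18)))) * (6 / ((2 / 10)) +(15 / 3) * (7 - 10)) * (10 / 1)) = 2357734011461771413620106843673625 / 310482040654139933305352546492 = 7593.79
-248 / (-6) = 124 / 3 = 41.33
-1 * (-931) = 931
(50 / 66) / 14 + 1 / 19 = 937 / 8778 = 0.11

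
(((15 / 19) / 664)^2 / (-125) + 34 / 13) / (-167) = -27057787403 / 1727719314880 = -0.02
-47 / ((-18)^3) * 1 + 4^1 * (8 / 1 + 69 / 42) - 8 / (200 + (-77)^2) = 357505867 / 9267048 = 38.58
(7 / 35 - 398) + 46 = -1759 / 5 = -351.80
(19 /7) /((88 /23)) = 0.71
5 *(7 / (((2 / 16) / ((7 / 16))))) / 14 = 35 / 4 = 8.75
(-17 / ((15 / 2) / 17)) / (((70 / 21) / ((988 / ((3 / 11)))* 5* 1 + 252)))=-15922744 / 75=-212303.25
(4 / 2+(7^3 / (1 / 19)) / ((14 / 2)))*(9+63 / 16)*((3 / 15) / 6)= 402.36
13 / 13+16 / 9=25 / 9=2.78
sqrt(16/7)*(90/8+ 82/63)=18.98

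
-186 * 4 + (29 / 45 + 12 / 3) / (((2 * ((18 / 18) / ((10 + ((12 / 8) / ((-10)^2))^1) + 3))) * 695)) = -9306895973 / 12510000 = -743.96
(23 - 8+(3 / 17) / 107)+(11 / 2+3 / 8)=303797 / 14552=20.88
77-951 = -874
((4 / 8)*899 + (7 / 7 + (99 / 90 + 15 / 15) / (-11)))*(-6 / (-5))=148602 / 275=540.37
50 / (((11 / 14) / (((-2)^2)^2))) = 11200 / 11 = 1018.18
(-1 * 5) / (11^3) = -5 / 1331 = -0.00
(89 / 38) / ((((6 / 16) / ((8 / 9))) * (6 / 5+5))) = 14240 / 15903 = 0.90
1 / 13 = 0.08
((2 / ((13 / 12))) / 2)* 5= 60 / 13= 4.62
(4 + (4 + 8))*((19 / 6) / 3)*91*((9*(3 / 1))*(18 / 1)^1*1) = 746928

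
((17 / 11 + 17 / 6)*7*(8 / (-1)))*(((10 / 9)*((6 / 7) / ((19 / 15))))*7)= -809200 / 627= -1290.59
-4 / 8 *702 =-351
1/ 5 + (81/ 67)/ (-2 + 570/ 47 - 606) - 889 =-8338749523/ 9382010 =-888.80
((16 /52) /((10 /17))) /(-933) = -34 /60645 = -0.00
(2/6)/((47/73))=73/141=0.52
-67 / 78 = -0.86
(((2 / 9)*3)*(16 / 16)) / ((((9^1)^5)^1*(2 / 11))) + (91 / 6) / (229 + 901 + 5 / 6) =16195012 / 1201942395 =0.01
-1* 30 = -30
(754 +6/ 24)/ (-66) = -3017/ 264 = -11.43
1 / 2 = 0.50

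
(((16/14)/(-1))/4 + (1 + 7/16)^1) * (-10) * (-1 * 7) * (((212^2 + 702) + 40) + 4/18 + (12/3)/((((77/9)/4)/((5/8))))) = 3403596415/924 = 3683545.90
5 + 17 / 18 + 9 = 269 / 18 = 14.94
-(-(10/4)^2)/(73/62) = 775/146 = 5.31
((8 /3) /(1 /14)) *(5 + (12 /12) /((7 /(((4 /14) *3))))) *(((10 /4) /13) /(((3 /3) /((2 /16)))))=1255 /273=4.60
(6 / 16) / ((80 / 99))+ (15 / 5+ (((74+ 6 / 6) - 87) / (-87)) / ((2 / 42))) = 118053 / 18560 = 6.36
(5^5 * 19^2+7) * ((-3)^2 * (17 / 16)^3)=12178372.23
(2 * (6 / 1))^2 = 144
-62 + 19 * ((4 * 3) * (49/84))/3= -53/3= -17.67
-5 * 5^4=-3125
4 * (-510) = -2040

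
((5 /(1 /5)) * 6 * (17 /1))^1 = 2550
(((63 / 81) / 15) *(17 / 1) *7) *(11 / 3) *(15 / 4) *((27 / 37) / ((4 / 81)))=742203 / 592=1253.72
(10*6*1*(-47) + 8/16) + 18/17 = -95827/34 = -2818.44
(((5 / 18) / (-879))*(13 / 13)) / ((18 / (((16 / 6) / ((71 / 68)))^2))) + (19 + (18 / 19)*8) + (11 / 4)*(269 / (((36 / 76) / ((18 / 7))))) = 3473363321105219 / 859240496646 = 4042.36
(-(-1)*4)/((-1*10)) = -2/5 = -0.40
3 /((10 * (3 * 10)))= 1 /100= 0.01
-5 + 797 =792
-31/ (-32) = 31/ 32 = 0.97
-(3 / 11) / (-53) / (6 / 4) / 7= 2 / 4081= 0.00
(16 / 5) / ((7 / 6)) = 96 / 35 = 2.74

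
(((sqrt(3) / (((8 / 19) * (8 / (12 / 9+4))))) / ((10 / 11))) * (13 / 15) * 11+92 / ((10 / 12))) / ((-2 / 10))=-552 -29887 * sqrt(3) / 360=-695.79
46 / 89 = 0.52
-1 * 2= -2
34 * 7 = 238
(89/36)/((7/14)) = 89/18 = 4.94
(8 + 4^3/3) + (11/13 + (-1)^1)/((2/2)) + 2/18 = 3427/117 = 29.29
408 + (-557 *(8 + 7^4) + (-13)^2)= -1341236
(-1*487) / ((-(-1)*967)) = -487 / 967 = -0.50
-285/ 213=-95/ 71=-1.34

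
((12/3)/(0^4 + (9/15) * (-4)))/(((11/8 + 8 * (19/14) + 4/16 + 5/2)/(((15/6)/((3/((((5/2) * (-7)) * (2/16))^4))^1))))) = -262609375/123715584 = -2.12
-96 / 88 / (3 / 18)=-72 / 11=-6.55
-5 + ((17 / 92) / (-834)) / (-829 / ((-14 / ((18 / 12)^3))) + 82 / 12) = -5.00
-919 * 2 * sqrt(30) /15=-1838 * sqrt(30) /15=-671.14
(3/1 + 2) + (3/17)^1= 88/17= 5.18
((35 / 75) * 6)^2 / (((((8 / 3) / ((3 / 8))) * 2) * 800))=441 / 640000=0.00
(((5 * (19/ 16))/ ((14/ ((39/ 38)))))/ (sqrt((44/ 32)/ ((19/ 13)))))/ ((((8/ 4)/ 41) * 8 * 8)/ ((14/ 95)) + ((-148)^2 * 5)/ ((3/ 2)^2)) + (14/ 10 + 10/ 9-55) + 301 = 1107 * sqrt(5434)/ 8855171072 + 11183/ 45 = 248.51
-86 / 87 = -0.99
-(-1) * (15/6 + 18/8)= 19/4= 4.75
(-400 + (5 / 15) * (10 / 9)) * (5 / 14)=-26975 / 189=-142.72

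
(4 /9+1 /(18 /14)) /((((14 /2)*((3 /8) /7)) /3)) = 88 /9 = 9.78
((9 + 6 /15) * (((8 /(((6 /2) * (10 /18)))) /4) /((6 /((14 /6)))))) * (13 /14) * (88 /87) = 4.12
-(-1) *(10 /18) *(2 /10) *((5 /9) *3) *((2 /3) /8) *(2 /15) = 1 /486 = 0.00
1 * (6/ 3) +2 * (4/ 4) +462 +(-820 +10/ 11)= -3884/ 11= -353.09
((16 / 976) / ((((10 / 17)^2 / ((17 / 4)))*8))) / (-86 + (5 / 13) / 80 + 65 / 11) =-702559 / 2235491400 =-0.00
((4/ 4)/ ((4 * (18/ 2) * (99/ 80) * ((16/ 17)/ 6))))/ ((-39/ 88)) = -340/ 1053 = -0.32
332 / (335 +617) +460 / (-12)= -27121 / 714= -37.98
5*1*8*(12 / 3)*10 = 1600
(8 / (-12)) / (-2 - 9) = 2 / 33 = 0.06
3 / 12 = 1 / 4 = 0.25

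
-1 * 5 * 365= -1825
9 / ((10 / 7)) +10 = 163 / 10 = 16.30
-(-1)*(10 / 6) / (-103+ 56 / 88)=-55 / 3378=-0.02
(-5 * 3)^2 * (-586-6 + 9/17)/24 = -754125/136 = -5545.04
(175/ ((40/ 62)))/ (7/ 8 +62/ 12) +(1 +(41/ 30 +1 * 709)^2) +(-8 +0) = 13171592009/ 26100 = 504658.70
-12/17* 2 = -1.41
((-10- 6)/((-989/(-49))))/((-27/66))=17248/8901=1.94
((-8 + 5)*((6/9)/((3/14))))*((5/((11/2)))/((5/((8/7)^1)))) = -64/33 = -1.94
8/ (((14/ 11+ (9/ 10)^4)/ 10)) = 8800000/ 212171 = 41.48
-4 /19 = -0.21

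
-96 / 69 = -32 / 23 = -1.39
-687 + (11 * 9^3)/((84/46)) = 3704.36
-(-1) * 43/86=1/2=0.50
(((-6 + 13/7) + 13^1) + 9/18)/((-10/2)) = -131/70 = -1.87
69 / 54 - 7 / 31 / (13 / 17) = 7127 / 7254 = 0.98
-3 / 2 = -1.50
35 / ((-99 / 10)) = -350 / 99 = -3.54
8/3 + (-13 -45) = -166/3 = -55.33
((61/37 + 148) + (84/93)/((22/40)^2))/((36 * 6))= 784581/1110296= 0.71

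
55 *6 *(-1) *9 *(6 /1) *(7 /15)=-8316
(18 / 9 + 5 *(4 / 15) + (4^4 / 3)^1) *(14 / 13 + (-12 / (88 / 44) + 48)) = 148960 / 39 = 3819.49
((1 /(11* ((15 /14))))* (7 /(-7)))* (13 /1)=-182 /165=-1.10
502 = 502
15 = 15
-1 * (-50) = 50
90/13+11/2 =323/26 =12.42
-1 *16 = -16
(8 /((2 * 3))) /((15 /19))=76 /45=1.69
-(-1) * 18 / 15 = 6 / 5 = 1.20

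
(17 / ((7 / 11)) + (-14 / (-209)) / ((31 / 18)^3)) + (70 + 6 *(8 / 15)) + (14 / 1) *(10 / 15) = 71430678289 / 653763495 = 109.26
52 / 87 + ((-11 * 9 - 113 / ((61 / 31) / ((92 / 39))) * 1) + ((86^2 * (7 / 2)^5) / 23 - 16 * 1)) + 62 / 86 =92054890482827 / 545856792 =168642.93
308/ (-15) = -20.53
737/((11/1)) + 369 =436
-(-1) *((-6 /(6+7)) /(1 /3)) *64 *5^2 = -28800 /13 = -2215.38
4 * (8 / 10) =16 / 5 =3.20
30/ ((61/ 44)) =1320/ 61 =21.64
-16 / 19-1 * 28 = -548 / 19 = -28.84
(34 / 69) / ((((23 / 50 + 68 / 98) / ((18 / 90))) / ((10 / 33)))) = 166600 / 6437079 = 0.03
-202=-202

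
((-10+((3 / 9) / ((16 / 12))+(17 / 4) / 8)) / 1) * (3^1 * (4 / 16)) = -885 / 128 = -6.91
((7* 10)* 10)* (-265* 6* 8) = -8904000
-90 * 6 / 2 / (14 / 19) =-2565 / 7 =-366.43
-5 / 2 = -2.50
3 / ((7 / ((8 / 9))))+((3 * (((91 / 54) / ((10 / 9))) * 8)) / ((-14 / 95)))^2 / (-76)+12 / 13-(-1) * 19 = -854431 / 1092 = -782.45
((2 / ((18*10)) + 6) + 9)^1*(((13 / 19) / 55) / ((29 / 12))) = 35126 / 454575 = 0.08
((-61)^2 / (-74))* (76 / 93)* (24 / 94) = -565592 / 53909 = -10.49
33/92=0.36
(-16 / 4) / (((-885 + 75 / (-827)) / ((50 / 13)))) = 16540 / 951561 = 0.02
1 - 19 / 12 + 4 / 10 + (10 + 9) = 1129 / 60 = 18.82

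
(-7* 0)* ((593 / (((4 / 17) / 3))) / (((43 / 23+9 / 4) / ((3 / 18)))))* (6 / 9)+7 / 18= 0.39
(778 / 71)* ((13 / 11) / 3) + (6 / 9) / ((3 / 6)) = 13238 / 2343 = 5.65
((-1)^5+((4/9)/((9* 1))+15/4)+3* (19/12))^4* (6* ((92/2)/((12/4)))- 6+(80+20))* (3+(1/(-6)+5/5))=1595127337147433/688747536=2315982.64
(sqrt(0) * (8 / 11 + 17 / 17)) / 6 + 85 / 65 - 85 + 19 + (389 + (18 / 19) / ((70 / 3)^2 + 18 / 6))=30359578 / 93613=324.31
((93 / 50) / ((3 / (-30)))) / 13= -93 / 65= -1.43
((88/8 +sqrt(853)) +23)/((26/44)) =22*sqrt(853)/13 +748/13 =106.96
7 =7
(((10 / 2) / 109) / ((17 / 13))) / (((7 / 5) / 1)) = 325 / 12971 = 0.03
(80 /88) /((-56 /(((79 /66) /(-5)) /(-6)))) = -79 /121968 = -0.00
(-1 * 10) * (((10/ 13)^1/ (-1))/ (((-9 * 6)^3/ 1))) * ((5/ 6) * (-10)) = 625/ 1535274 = 0.00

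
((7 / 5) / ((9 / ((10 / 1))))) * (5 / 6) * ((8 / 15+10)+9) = 2051 / 81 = 25.32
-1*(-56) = 56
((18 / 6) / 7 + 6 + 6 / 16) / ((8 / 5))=1905 / 448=4.25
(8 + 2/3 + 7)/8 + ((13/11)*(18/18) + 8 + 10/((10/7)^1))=18.14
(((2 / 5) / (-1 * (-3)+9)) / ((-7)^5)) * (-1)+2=1008421 / 504210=2.00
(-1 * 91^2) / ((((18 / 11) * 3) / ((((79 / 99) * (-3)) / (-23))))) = -654199 / 3726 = -175.58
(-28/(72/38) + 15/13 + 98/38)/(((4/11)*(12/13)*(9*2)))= -270083/147744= -1.83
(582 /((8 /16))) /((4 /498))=144918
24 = 24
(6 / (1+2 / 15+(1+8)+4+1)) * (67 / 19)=6030 / 4313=1.40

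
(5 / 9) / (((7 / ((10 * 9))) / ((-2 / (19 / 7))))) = -100 / 19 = -5.26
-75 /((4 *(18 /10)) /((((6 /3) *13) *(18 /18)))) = -1625 /6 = -270.83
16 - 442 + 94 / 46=-9751 / 23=-423.96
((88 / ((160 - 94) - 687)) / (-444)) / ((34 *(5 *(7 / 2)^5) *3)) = 352 / 295423445835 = 0.00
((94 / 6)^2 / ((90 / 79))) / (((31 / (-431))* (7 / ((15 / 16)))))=-75214241 / 187488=-401.17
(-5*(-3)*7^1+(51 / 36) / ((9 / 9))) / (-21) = -1277 / 252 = -5.07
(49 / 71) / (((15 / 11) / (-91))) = -49049 / 1065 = -46.06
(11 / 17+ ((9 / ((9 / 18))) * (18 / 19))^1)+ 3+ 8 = 28.70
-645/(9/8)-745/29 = -52115/87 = -599.02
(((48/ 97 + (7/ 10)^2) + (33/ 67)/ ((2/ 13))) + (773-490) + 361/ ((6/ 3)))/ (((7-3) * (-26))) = -303949351/ 67589600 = -4.50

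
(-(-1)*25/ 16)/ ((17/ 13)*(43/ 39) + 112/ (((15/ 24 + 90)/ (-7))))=-9189375/ 42398864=-0.22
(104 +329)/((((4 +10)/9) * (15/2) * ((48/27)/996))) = 2911059/140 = 20793.28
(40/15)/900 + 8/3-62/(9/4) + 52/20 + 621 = 598.71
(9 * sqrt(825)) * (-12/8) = -135 * sqrt(33)/2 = -387.76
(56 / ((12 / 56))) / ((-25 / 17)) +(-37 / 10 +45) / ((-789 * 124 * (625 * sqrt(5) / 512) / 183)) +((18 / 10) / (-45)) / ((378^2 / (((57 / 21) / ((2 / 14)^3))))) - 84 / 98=-18224249 / 102060 - 1612352 * sqrt(5) / 127390625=-178.59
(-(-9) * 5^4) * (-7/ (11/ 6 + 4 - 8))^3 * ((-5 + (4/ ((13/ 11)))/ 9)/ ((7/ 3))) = -375902.28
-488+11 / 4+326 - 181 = -1361 / 4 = -340.25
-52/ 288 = -13/ 72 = -0.18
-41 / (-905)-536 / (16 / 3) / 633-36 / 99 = -2004303 / 4201010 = -0.48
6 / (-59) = -6 / 59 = -0.10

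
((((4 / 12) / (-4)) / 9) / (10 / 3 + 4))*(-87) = 0.11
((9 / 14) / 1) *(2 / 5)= 9 / 35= 0.26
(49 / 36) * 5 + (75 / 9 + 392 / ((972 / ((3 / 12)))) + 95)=110.24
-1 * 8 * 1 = -8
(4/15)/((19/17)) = 68/285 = 0.24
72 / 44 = 18 / 11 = 1.64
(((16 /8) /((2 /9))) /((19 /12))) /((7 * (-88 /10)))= -135 /1463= -0.09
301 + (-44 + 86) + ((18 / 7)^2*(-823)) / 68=219056 / 833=262.97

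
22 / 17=1.29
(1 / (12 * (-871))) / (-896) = 1 / 9364992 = 0.00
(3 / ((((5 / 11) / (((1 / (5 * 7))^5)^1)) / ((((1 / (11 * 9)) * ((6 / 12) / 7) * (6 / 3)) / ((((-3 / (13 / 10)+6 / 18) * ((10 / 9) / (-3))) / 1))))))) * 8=1404 / 707732265625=0.00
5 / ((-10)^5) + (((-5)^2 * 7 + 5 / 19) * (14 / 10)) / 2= 46619981 / 380000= 122.68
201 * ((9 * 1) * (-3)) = -5427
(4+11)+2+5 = 22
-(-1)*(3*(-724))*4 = -8688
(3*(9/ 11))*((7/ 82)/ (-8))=-189/ 7216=-0.03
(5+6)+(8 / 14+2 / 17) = 1391 / 119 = 11.69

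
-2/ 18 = -1/ 9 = -0.11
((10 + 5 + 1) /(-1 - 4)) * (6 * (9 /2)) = -432 /5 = -86.40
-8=-8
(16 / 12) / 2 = 0.67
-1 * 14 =-14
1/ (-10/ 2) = -1/ 5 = -0.20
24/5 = 4.80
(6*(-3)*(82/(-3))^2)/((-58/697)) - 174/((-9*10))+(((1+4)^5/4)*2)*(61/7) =1067125529/6090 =175225.87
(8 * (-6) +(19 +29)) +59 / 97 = 59 / 97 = 0.61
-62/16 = -31/8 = -3.88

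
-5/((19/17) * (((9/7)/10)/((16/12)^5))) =-6092800/41553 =-146.63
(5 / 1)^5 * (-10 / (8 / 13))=-203125 / 4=-50781.25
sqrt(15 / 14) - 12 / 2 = -6 +sqrt(210) / 14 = -4.96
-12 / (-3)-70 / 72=109 / 36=3.03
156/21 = 52/7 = 7.43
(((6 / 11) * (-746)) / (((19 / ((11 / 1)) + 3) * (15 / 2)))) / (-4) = 373 / 130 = 2.87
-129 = -129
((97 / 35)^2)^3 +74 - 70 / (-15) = 2932746702287 / 5514796875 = 531.80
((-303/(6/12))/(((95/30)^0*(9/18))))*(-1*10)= 12120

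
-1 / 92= -0.01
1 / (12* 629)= 1 / 7548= 0.00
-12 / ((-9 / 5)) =20 / 3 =6.67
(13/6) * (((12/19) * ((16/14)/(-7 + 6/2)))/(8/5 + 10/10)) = -20/133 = -0.15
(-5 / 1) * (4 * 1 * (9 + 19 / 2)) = -370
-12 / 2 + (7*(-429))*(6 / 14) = -1293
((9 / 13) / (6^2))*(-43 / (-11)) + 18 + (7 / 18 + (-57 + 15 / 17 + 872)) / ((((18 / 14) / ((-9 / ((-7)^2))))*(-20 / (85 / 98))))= 163384369 / 7063056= 23.13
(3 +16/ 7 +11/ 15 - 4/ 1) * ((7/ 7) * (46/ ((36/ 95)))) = 46322/ 189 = 245.09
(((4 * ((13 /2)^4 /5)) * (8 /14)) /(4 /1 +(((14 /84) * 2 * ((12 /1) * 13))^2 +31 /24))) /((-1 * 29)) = -685464 /65998345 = -0.01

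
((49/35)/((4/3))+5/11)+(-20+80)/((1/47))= 620731/220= 2821.50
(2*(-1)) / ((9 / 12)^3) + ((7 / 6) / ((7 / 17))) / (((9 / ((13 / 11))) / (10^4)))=367864 / 99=3715.80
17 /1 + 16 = 33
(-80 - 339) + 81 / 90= -418.10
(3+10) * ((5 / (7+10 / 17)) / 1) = 1105 / 129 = 8.57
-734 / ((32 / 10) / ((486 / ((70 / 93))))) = -8293833 / 56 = -148104.16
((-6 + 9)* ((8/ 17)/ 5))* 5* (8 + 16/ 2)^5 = 25165824/ 17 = 1480342.59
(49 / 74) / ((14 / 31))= 217 / 148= 1.47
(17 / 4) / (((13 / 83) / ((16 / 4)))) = 1411 / 13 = 108.54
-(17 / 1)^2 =-289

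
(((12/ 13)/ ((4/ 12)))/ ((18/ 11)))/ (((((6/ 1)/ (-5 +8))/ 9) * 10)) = 0.76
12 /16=3 /4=0.75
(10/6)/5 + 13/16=55/48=1.15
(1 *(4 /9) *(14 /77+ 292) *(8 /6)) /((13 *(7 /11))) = 51424 /2457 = 20.93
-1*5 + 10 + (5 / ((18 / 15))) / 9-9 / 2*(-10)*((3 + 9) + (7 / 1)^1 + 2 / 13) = 608905 / 702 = 867.39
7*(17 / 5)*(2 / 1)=238 / 5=47.60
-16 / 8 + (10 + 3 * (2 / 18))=25 / 3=8.33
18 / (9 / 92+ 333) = 184 / 3405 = 0.05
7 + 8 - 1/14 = 209/14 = 14.93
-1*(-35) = 35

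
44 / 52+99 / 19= 1496 / 247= 6.06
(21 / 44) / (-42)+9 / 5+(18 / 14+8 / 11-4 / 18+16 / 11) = 139541 / 27720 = 5.03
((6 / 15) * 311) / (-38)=-311 / 95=-3.27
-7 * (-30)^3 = 189000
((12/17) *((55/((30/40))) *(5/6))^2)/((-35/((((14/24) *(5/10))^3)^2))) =-0.05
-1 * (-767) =767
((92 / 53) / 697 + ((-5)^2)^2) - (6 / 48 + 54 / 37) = 6816786903 / 10934536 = 623.42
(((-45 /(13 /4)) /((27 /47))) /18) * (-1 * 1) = 470 /351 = 1.34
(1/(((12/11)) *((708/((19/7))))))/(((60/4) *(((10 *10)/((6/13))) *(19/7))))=11/27612000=0.00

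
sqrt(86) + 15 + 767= sqrt(86) + 782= 791.27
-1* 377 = -377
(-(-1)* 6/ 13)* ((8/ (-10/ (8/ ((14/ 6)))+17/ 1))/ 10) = 288/ 10985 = 0.03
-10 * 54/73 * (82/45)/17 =-984/1241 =-0.79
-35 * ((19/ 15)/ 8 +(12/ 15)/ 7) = -229/ 24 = -9.54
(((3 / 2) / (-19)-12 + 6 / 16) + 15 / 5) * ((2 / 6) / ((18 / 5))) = -245 / 304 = -0.81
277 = 277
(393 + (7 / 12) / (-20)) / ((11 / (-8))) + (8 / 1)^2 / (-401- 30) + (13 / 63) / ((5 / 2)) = -853823951 / 2986830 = -285.86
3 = 3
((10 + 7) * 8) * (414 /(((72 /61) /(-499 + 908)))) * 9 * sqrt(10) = 175591062 * sqrt(10) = 555267692.69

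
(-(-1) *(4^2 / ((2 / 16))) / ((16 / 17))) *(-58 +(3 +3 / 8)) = -7429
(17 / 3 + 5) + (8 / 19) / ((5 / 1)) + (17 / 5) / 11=34673 / 3135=11.06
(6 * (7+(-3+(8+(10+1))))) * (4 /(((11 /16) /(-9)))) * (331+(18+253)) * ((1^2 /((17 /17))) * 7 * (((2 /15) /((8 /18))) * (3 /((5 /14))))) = -21102633216 /275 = -76736848.06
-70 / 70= -1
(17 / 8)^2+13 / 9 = 3433 / 576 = 5.96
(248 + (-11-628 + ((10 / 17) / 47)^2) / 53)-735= -16885706350 / 33835253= -499.06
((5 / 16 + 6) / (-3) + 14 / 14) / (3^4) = -0.01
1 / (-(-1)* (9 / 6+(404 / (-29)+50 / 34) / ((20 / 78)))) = -2465 / 116091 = -0.02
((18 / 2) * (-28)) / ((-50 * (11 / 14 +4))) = 1764 / 1675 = 1.05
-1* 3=-3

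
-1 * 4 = -4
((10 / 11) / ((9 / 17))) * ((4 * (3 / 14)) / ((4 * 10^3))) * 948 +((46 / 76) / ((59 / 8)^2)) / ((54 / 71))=2498859079 / 6875149050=0.36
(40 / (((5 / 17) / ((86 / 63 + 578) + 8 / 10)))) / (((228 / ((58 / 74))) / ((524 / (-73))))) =-94421379328 / 48496455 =-1946.97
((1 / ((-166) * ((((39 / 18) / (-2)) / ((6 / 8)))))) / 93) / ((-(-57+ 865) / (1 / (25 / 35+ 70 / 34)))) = -119 / 5945894240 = -0.00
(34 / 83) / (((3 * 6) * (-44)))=-17 / 32868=-0.00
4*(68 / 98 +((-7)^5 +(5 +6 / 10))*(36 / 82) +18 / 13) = -29496.58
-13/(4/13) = -169/4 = -42.25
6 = 6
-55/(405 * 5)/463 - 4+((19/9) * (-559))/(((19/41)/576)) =-275050752311/187515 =-1466820.00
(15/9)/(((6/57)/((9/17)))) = 285/34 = 8.38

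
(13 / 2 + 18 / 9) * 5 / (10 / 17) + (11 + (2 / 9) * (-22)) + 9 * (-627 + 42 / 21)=-199679 / 36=-5546.64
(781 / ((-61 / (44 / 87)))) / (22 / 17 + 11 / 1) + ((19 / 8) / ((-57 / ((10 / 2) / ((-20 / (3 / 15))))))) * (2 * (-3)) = -4349473 / 8066640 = -0.54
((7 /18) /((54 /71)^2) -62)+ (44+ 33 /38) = -16414391 /997272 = -16.46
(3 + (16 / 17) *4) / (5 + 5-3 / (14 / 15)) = 322 / 323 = 1.00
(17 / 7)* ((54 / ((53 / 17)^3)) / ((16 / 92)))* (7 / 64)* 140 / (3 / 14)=4235767515 / 2382032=1778.22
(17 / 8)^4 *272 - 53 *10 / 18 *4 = 12507353 / 2304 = 5428.54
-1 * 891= -891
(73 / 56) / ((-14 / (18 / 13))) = -657 / 5096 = -0.13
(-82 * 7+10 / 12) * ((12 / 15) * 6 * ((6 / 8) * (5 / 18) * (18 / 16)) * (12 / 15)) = -515.85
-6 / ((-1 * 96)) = 1 / 16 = 0.06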